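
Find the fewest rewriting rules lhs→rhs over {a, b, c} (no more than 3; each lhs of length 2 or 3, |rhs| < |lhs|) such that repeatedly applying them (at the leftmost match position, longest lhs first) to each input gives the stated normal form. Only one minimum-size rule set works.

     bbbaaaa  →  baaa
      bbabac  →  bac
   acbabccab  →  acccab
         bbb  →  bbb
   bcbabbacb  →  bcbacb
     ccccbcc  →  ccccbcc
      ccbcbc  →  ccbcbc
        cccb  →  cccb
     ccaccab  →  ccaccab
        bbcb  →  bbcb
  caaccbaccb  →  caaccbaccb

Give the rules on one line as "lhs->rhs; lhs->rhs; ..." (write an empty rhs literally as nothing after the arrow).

bab->; bba->

  | bbbaaaa => baaa
  | bbabac => bac
  | acbabccab => acccab
  | bbb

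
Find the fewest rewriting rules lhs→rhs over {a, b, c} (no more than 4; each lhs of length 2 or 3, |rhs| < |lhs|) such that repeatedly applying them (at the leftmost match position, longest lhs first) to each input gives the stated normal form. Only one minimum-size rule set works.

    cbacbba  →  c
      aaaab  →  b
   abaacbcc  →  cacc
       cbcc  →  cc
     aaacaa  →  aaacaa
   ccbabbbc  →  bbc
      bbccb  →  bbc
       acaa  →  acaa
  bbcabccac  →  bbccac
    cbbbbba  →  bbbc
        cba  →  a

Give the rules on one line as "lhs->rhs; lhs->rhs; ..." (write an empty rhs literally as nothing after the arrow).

ab->b; ba->c; cb->

  | cbacbba => acbba => aba => ba => c
  | aaaab => aaab => aab => ab => b
  | abaacbcc => baacbcc => cacbcc => cacc
  | cbcc => cc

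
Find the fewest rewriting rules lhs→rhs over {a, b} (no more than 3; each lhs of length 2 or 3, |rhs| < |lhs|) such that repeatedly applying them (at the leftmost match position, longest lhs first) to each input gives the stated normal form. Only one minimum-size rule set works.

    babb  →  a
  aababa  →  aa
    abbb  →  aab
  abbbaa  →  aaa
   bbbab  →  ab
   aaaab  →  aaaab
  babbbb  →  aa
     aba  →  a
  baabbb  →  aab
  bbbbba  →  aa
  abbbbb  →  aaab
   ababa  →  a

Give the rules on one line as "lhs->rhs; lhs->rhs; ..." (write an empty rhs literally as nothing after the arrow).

  | babb => bb => a
  | aababa => aaba => aa
  | abbb => aab
  | abbbaa => aabaa => aaa

ba->; bb->a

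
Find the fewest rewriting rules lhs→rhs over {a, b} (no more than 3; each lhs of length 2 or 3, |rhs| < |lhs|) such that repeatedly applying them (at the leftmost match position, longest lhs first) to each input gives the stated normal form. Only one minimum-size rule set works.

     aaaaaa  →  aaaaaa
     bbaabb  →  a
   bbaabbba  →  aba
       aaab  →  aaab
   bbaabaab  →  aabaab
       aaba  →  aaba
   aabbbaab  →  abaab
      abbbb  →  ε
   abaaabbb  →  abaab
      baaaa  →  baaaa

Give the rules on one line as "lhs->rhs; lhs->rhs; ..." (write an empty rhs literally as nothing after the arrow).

  | aaaaaa
  | bbaabb => aabb => a
  | bbaabbba => aabbba => aba
  | aaab

abb->; bb->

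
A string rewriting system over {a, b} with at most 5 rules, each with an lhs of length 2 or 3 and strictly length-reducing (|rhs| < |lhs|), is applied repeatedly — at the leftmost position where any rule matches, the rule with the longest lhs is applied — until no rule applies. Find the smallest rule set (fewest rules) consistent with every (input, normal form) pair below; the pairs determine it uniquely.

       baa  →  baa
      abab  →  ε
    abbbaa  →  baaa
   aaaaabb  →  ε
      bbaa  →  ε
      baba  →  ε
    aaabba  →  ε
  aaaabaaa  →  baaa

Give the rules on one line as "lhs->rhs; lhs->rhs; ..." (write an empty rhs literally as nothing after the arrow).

ab->b; bb->; bba->bb; bbb->ba

  | baa
  | abab => bab => bb => ε
  | abbbaa => bbbaa => baaa
  | aaaaabb => aaaabb => aaabb => aabb => abb => bb => ε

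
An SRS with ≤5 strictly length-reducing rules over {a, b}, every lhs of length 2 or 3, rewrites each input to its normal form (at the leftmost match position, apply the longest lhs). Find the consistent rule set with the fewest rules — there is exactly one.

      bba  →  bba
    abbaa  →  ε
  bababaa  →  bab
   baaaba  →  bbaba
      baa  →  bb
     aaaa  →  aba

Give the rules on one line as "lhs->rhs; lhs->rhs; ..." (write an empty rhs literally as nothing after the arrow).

aa->; aaa->ab; abb->; baa->bb

  | bba
  | abbaa => aa => ε
  | bababaa => bababb => bab
  | baaaba => bbaba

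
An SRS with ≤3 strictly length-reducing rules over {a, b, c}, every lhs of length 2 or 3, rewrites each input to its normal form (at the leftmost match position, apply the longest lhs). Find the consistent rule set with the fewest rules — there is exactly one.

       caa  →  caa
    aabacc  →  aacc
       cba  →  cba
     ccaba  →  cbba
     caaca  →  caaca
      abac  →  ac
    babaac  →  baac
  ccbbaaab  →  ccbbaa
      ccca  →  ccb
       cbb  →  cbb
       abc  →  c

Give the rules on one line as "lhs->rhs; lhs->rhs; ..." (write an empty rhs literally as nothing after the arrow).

  | caa
  | aabacc => aacc
  | cba
  | ccaba => cbba

ab->; cca->cb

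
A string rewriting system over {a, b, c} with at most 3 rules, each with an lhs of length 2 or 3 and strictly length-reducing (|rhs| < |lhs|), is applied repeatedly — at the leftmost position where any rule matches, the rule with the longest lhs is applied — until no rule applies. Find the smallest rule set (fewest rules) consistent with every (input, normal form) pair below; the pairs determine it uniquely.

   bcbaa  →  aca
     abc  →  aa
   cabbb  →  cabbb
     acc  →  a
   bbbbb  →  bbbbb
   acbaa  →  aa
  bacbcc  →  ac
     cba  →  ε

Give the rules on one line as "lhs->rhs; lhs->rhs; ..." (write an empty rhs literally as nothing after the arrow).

ba->c; bc->a; cc->

  | bcbaa => abaa => aca
  | abc => aa
  | cabbb
  | acc => a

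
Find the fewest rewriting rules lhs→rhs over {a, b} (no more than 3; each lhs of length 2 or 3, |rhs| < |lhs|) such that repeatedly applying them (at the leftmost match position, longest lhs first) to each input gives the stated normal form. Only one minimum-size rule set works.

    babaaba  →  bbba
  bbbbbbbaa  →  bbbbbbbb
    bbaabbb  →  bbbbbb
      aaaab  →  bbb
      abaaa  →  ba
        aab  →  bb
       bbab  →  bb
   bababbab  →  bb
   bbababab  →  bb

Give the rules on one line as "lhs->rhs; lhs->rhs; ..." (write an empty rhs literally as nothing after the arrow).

aa->b; ab->

  | babaaba => baaba => bbba
  | bbbbbbbaa => bbbbbbbb
  | bbaabbb => bbbbbb
  | aaaab => baab => bbb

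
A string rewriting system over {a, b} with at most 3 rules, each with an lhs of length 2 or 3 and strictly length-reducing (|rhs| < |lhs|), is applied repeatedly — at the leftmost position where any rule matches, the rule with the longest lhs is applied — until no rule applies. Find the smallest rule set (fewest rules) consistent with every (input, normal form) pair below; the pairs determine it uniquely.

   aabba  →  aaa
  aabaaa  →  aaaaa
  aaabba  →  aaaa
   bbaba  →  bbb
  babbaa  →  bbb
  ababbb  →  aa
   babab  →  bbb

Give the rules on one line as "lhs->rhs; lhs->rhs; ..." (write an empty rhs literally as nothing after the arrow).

  | aabba => aaba => aaa
  | aabaaa => aaaaa
  | aaabba => aaaba => aaaa
  | bbaba => bbba => bbb

ab->a; ba->b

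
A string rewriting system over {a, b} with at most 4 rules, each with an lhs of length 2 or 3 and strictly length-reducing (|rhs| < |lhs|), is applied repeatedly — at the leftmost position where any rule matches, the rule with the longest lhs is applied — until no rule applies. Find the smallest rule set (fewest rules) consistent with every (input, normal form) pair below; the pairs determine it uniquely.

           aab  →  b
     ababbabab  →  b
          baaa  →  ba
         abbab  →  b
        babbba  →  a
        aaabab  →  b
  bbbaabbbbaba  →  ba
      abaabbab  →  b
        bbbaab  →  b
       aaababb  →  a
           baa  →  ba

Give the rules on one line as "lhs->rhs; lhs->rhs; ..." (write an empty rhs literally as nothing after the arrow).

  | aab => b
  | ababbabab => abbabab => babab => bab => b
  | baaa => baa => ba
  | abbab => bab => b

aa->a; aab->b; ab->; bb->a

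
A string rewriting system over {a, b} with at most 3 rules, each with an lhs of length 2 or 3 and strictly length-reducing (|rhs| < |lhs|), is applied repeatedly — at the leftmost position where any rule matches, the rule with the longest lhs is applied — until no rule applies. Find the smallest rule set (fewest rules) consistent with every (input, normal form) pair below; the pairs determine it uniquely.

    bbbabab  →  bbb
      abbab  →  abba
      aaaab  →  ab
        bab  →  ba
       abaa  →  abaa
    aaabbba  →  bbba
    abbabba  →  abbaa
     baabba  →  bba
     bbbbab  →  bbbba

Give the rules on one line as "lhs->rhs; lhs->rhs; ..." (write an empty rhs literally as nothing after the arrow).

aaa->; aab->; bab->ba

  | bbbabab => bbbaab => bbb
  | abbab => abba
  | aaaab => ab
  | bab => ba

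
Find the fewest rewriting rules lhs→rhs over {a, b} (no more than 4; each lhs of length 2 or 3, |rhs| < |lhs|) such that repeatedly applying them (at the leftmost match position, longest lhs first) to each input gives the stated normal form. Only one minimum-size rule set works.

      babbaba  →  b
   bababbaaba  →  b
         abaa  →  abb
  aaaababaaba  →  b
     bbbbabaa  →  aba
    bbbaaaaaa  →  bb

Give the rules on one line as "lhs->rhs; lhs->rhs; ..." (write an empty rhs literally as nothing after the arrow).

aa->b; bab->bb; bba->b; bbb->a

  | babbaba => bbbaba => aaba => bba => b
  | bababbaaba => bbabbaaba => bbbaaba => aaaba => baba => bba => b
  | abaa => abb
  | aaaababaaba => baababaaba => bbbabaaba => aabaaba => bbaaba => baba => bba => b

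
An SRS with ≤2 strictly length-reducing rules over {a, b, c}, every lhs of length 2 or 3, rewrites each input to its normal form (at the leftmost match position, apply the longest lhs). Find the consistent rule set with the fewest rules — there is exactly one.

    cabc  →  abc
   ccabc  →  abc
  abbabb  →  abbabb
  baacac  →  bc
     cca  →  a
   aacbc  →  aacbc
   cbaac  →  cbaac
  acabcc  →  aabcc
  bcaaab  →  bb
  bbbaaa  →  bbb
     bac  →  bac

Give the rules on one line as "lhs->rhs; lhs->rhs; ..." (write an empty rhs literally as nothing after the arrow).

  | cabc => abc
  | ccabc => cabc => abc
  | abbabb
  | baacac => baaac => bc

aaa->; ca->a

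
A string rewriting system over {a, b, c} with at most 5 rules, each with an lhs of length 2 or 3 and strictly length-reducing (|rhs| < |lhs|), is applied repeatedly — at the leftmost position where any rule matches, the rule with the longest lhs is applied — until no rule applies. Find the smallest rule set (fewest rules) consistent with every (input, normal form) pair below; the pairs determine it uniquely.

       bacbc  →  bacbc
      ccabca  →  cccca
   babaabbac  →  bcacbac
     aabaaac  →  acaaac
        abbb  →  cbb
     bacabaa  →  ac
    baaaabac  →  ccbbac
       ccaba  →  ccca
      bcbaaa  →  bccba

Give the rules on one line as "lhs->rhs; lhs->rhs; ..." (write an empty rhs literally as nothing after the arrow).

  | bacbc
  | ccabca => cccca
  | babaabbac => bcaabbac => bcacbac
  | aabaaac => acaaac

ab->c; acc->bb; baa->cb; bbc->aa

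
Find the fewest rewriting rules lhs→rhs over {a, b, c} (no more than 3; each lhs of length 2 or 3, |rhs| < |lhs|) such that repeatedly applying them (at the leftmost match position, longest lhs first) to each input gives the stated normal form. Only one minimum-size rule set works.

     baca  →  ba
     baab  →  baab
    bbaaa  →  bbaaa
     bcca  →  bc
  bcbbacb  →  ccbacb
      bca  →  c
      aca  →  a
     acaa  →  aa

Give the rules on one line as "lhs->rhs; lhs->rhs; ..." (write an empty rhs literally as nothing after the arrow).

bca->c; bcb->cc; ca->

  | baca => ba
  | baab
  | bbaaa
  | bcca => bc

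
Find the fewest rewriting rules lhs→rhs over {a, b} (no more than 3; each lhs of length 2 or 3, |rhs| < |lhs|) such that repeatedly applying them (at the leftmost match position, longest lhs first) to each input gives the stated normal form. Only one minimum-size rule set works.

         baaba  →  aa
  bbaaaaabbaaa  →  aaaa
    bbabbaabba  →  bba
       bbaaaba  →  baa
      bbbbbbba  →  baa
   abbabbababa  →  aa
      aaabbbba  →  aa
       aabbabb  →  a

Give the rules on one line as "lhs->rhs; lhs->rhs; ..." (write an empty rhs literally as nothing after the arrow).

ab->b; bab->a; bbb->ba

  | baaba => baba => aa
  | bbaaaaabbaaa => bbaaaabbaaa => bbaaabbaaa => bbaabbaaa => bbabbaaa => babaaa => aaaa
  | bbabbaabba => babaabba => aaabba => aabba => abba => bba
  | bbaaaba => bbaaba => bbaba => baa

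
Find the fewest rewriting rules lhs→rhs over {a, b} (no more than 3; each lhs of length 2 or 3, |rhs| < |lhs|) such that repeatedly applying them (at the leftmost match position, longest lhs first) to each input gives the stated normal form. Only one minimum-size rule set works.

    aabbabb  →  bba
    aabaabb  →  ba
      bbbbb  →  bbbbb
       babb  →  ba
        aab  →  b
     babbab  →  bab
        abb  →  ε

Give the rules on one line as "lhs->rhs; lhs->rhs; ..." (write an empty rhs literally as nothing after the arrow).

aa->; abb->aa; baa->ba

  | aabbabb => bbabb => bbaa => bba
  | aabaabb => baabb => babb => baa => ba
  | bbbbb
  | babb => baa => ba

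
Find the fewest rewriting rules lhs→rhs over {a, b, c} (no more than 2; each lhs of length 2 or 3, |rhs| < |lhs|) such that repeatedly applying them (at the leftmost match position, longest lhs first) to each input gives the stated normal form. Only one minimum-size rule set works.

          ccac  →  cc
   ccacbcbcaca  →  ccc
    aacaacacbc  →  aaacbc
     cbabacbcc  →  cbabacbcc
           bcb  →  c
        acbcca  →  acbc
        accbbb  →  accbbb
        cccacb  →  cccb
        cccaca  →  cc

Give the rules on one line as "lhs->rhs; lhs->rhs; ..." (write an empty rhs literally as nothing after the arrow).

  | ccac => cc
  | ccacbcbcaca => ccbcbcaca => ccccaca => cccca => ccc
  | aacaacacbc => aaacacbc => aaacbc
  | cbabacbcc

bcb->c; ca->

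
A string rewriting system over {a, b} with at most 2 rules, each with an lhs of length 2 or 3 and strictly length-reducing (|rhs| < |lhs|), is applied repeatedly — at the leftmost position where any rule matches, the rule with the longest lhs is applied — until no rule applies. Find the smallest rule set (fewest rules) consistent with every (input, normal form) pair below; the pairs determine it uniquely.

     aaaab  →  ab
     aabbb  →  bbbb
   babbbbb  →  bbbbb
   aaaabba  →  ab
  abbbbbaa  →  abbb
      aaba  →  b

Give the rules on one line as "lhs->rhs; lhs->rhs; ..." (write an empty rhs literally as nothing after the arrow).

aa->b; ba->

  | aaaab => baab => ab
  | aabbb => bbbb
  | babbbbb => bbbbb
  | aaaabba => baabba => abba => ab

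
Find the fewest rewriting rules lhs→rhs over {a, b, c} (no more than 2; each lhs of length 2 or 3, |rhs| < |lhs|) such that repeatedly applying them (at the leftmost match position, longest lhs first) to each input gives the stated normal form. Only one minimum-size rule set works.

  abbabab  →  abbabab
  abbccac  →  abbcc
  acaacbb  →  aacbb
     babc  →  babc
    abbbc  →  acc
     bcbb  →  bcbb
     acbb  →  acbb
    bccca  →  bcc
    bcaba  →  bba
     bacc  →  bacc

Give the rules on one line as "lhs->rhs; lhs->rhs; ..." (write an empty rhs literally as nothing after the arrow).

  | abbabab
  | abbccac => abbcc
  | acaacbb => aacbb
  | babc

bbb->c; ca->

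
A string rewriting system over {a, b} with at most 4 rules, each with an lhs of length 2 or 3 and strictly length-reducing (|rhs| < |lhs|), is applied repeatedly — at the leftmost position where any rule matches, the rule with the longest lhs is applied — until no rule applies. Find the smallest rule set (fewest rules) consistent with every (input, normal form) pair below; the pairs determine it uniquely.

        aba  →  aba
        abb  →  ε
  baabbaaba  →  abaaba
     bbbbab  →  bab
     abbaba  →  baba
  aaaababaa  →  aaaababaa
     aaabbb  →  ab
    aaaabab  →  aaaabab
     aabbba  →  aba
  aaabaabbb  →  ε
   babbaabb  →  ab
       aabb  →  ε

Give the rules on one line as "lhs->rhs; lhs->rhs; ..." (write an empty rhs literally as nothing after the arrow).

abb->bb; bb->; bba->ba; bbb->ab

  | aba
  | abb => bb => ε
  | baabbaaba => babbaaba => bbbaaba => abaaba
  | bbbbab => abbab => bbab => bab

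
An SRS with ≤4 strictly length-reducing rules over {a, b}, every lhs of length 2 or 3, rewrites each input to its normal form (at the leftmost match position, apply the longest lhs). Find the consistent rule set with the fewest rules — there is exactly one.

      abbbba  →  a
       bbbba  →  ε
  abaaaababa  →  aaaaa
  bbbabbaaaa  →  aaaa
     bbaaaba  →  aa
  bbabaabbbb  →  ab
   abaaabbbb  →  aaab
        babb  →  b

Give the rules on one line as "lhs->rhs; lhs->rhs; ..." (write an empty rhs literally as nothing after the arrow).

ba->; bab->; bba->; bbb->

  | abbbba => aba => a
  | bbbba => ba => ε
  | abaaaababa => aaaababa => aaaaa
  | bbbabbaaaa => abbaaaa => aaaa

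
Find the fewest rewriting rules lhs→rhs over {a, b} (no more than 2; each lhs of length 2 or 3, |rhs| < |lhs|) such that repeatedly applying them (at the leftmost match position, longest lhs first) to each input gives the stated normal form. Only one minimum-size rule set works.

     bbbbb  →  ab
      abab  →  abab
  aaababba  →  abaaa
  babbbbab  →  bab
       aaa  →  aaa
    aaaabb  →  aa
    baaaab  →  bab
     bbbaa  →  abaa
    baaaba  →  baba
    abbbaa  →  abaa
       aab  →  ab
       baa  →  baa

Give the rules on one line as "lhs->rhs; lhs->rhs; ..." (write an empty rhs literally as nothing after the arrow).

aab->ab; bb->a

  | bbbbb => abbb => aab => ab
  | abab
  | aaababba => aababba => ababba => abaaa
  | babbbbab => baabbab => babbab => baaab => baab => bab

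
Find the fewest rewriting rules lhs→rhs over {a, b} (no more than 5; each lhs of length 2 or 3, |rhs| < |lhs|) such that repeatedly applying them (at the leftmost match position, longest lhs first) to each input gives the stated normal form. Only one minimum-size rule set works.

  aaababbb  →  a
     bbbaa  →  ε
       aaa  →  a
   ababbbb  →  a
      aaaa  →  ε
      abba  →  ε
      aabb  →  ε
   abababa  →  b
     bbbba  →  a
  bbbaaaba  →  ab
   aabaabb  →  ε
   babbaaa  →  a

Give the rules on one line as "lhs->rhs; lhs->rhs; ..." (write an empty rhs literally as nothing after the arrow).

  | aaababbb => ababbb => abbbb => abbb => abb => a
  | bbbaa => bbaa => aa => ε
  | aaa => a
  | ababbbb => abbbbb => abbbb => abbb => abb => a

aa->; ba->b; bb->; bbb->bb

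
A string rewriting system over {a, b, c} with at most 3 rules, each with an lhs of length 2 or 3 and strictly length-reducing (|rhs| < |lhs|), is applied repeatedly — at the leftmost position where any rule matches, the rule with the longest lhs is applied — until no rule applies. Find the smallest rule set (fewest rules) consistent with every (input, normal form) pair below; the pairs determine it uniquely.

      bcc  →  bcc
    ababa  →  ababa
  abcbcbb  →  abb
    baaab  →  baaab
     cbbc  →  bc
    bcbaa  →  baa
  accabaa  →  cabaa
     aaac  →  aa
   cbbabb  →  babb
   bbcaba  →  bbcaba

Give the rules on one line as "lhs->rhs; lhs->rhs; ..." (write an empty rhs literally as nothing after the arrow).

ac->; cb->

  | bcc
  | ababa
  | abcbcbb => abcbb => abb
  | baaab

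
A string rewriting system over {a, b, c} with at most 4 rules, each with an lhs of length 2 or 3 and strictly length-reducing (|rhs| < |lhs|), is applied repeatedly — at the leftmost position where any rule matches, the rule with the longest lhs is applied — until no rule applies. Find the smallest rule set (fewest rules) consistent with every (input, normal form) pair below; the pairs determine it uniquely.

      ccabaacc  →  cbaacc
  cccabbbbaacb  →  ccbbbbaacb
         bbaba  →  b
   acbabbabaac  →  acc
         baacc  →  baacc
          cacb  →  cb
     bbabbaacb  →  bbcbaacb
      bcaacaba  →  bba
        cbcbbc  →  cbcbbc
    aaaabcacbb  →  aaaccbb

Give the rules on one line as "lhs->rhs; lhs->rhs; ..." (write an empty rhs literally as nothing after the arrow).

ab->c; aca->b; bca->; ca->

  | ccabaacc => cbaacc
  | cccabbbbaacb => ccbbbbaacb
  | bbaba => bbca => b
  | acbabbabaac => acbcbabaac => acbcbcaac => acbcac => acc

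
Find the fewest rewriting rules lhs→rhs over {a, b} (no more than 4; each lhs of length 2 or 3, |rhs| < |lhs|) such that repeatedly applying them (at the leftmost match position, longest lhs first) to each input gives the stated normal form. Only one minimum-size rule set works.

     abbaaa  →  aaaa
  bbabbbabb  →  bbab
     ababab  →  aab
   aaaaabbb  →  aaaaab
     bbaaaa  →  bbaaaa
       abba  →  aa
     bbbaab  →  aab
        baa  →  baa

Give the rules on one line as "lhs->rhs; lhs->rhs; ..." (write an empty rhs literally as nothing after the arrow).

aba->ab; abb->a; bbb->

  | abbaaa => aaaa
  | bbabbbabb => bbababb => bbabbb => bbab
  | ababab => abbab => aab
  | aaaaabbb => aaaaab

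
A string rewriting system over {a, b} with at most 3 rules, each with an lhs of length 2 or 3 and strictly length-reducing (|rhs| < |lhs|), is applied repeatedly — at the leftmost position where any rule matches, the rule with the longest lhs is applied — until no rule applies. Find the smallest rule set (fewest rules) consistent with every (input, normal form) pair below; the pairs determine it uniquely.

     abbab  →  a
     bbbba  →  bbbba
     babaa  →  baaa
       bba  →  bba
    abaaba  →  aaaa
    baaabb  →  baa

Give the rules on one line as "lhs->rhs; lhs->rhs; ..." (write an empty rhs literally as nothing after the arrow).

ab->a; abb->

  | abbab => ab => a
  | bbbba
  | babaa => baaa
  | bba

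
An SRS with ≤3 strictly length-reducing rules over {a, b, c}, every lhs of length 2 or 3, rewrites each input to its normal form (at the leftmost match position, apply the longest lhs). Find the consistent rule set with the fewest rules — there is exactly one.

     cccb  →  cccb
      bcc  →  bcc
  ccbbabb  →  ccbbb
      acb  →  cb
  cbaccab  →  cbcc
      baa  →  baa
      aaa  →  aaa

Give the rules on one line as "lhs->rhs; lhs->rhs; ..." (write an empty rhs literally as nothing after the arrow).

  | cccb
  | bcc
  | ccbbabb => ccbbb
  | acb => cb

ab->; ac->c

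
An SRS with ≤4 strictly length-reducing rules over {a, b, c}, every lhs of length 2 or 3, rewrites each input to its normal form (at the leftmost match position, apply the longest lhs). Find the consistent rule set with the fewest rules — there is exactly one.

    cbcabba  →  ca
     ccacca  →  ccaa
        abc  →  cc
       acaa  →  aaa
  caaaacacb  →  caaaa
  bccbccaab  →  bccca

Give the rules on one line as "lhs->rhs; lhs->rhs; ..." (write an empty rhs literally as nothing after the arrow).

  | cbcabba => cabba => ccba => ca
  | ccacca => ccaca => ccaa
  | abc => cc
  | acaa => aaa

ab->c; ac->a; cb->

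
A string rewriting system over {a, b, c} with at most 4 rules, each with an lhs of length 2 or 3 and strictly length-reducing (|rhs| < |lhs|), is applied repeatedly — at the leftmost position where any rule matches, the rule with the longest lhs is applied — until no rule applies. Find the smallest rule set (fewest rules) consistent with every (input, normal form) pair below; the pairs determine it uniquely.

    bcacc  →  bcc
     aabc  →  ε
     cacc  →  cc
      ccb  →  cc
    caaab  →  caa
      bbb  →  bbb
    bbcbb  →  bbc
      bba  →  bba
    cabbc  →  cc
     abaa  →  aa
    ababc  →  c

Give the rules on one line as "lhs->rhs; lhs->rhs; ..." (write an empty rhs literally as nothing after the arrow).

ab->; ac->; cb->c

  | bcacc => bcc
  | aabc => ac => ε
  | cacc => cc
  | ccb => cc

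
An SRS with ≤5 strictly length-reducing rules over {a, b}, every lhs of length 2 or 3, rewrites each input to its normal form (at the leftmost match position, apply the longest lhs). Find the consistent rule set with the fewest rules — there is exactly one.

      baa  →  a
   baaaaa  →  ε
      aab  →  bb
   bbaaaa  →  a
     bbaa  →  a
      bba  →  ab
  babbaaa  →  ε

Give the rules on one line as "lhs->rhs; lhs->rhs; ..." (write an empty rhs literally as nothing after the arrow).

  | baa => a
  | baaaaa => aaaa => aa => ε
  | aab => bb
  | bbaaaa => abaaa => aaa => a

aa->; aab->bb; ba->; bba->ab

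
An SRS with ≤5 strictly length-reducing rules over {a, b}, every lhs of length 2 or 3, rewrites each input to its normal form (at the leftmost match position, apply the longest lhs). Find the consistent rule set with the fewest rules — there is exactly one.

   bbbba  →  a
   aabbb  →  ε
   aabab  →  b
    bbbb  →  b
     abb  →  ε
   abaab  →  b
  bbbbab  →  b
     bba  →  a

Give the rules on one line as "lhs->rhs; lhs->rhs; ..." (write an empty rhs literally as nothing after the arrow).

  | bbbba => ba => a
  | aabbb => abbb => bbb => ε
  | aabab => abab => bab => ab => b
  | bbbb => b

ab->b; ba->a; bb->; bbb->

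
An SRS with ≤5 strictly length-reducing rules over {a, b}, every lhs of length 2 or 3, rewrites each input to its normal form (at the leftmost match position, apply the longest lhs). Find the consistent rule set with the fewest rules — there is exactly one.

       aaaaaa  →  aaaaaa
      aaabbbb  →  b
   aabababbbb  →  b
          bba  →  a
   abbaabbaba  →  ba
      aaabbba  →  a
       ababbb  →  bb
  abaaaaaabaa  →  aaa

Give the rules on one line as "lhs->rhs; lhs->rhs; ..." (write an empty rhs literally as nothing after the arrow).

  | aaaaaa
  | aaabbbb => aabbbb => abbbb => bbbb => b
  | aabababbbb => abababbbb => bababbbb => aabbbb => abbbb => bbbb => b
  | bba => a

ab->b; bab->a; bba->a; bbb->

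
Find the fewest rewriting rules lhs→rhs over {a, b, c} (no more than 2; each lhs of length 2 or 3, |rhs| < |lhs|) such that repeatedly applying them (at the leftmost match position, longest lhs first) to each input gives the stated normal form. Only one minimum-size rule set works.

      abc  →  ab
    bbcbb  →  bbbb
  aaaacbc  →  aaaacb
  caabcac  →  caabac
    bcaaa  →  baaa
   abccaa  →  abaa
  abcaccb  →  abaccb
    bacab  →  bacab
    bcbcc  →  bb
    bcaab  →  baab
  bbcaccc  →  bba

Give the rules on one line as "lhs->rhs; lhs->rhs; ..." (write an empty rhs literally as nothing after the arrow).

bc->b; ccc->

  | abc => ab
  | bbcbb => bbbb
  | aaaacbc => aaaacb
  | caabcac => caabac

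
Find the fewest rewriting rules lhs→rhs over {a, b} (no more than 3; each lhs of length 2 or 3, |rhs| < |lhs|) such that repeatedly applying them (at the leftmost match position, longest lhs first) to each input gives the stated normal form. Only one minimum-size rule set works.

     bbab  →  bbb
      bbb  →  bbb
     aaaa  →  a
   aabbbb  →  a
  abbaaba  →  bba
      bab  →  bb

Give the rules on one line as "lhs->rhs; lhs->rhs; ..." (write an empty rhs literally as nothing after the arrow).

aa->a; aab->aa; ab->b

  | bbab => bbb
  | bbb
  | aaaa => aaa => aa => a
  | aabbbb => aabbb => aabb => aab => aa => a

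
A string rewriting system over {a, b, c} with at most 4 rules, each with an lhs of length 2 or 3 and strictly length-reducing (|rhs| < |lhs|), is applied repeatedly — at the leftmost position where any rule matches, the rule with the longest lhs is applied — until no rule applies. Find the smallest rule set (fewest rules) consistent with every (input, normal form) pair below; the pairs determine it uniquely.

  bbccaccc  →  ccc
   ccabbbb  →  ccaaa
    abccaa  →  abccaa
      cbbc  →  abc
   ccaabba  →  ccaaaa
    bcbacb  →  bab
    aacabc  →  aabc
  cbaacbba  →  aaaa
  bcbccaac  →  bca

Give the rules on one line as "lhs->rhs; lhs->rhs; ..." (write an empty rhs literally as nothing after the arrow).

ac->; bb->a; cb->a

  | bbccaccc => accaccc => caccc => ccc
  | ccabbbb => ccaabb => ccaaa
  | abccaa
  | cbbc => abc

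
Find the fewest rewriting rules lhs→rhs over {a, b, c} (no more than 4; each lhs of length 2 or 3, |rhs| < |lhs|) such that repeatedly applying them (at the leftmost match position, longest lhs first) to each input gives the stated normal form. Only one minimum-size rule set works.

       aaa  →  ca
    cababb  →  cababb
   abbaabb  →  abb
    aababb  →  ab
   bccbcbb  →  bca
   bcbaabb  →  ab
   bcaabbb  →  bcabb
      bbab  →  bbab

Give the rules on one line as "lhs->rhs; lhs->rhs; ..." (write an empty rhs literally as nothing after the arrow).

  | aaa => ca
  | cababb
  | abbaabb => abbcbb => abb
  | aababb => cbabb => aabb => cbb => ab

aa->c; bcb->; cb->a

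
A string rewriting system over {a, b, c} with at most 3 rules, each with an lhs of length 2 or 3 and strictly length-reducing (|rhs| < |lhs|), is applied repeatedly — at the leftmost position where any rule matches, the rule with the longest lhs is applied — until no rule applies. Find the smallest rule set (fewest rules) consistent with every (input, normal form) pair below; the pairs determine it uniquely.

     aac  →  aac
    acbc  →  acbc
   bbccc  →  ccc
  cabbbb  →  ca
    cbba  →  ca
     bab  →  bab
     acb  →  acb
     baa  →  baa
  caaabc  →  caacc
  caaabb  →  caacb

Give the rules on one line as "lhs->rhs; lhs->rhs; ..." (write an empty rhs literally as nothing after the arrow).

aab->ac; bb->

  | aac
  | acbc
  | bbccc => ccc
  | cabbbb => cabb => ca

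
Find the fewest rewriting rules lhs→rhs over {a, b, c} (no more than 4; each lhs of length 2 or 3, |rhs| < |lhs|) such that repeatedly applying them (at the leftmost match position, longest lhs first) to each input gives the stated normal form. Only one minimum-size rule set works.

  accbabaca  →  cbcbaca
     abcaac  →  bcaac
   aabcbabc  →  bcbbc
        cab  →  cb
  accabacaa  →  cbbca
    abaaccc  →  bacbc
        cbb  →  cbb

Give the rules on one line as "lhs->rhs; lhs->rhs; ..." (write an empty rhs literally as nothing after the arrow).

ab->b; acc->cb; bba->bc; cca->bc

  | accbabaca => cbbabaca => cbcbaca
  | abcaac => bcaac
  | aabcbabc => abcbabc => bcbabc => bcbbc
  | cab => cb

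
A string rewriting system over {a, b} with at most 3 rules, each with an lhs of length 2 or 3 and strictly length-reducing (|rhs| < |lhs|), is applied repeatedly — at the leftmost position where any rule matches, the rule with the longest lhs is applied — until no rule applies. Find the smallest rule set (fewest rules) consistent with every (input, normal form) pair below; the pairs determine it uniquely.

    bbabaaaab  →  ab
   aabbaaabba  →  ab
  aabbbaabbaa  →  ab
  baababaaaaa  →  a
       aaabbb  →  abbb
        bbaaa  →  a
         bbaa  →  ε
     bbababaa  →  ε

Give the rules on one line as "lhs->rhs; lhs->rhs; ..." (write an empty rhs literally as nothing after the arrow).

  | bbabaaaab => bbaaaab => baaab => aab => ab
  | aabbaaabba => abbaaabba => abaabba => aabba => abba => ab
  | aabbbaabbaa => abbbaabbaa => abbabbaa => abbbaa => abba => ab
  | baababaaaaa => ababaaaaa => abaaaaa => aaaaa => aaaa => aaa => aa => a

aa->a; ba->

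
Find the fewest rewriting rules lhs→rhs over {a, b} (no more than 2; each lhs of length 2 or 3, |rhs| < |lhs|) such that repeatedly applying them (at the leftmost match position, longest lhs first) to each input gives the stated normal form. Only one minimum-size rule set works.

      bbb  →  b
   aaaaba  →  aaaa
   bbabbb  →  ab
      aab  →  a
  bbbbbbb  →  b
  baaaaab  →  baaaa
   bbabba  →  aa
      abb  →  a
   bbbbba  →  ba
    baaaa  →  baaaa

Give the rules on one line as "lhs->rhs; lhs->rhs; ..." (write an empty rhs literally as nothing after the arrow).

  | bbb => b
  | aaaaba => aaaa
  | bbabbb => abbb => ab
  | aab => a

aab->a; bb->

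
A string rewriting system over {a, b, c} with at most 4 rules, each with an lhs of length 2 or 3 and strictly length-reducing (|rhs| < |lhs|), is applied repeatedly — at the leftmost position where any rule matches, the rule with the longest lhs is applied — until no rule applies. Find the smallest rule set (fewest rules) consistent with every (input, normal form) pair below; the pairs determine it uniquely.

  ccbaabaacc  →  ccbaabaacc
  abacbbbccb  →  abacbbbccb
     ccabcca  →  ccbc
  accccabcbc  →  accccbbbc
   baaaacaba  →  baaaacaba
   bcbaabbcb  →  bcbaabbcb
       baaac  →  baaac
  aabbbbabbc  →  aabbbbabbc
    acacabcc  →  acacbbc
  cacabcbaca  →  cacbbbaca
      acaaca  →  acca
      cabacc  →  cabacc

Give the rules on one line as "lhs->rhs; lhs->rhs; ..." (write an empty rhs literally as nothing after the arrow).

  | ccbaabaacc
  | abacbbbccb
  | ccabcca => ccbbca => ccbc
  | accccabcbc => accccbbbc

abc->bb; bca->c; caa->c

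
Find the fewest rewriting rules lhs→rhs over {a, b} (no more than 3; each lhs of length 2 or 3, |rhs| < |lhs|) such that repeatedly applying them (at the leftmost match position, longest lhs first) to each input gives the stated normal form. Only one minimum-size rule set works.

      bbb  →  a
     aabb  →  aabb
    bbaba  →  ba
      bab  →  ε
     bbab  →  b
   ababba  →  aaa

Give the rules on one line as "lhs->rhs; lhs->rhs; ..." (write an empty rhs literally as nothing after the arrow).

aba->ab; bab->; bbb->a

  | bbb => a
  | aabb
  | bbaba => ba
  | bab => ε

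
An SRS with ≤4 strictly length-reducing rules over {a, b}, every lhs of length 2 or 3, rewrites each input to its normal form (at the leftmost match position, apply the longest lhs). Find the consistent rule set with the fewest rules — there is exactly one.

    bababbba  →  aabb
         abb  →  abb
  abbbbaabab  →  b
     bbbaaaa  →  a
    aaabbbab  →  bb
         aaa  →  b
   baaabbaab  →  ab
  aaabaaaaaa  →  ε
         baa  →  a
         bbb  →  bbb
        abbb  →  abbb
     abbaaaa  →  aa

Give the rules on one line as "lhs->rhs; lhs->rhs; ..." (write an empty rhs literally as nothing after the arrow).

aaa->b; aba->; ba->; bab->a

  | bababbba => aabbba => aabb
  | abb
  | abbbbaabab => abbbabab => abbaab => abab => b
  | bbbaaaa => bbaaa => baa => a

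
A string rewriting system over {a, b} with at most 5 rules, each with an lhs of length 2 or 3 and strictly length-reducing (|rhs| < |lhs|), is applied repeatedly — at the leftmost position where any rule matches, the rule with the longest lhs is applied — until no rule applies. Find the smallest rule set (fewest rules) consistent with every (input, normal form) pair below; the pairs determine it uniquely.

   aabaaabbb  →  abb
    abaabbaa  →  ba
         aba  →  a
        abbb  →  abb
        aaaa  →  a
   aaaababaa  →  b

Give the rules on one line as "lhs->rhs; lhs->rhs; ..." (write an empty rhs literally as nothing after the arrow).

aa->b; aba->a; baa->a; bbb->bb

  | aabaaabbb => bbaaabbb => baabbb => abbb => abb
  | abaabbaa => aabbaa => bbbaa => bbaa => ba
  | aba => a
  | abbb => abb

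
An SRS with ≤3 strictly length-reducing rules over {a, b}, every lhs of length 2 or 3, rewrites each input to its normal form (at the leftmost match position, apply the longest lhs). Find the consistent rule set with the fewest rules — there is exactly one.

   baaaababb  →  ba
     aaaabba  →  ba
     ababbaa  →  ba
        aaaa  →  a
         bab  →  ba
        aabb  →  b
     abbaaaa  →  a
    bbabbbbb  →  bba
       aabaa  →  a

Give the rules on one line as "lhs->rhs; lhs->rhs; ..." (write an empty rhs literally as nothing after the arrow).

aa->a; aab->; ab->a

  | baaaababb => baaababb => baababb => babb => bab => ba
  | aaaabba => aaabba => aabba => ba
  | ababbaa => aabbaa => baa => ba
  | aaaa => aaa => aa => a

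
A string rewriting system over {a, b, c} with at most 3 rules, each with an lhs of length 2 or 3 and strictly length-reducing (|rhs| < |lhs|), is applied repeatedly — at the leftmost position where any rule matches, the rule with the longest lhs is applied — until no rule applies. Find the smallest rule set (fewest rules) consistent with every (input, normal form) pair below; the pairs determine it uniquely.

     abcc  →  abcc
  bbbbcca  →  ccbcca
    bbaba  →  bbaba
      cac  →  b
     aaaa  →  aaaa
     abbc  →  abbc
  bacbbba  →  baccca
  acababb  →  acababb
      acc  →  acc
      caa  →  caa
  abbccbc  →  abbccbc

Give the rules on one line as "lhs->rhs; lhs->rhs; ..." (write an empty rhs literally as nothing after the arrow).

  | abcc
  | bbbbcca => ccbcca
  | bbaba
  | cac => b

bbb->cc; cac->b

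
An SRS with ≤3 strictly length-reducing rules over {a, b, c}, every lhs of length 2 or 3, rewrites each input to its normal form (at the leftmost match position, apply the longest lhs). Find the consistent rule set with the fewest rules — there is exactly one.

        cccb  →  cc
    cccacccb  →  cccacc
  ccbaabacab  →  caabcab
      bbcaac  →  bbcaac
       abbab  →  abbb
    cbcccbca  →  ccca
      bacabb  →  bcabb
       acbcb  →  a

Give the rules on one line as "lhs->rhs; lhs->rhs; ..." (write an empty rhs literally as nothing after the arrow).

  | cccb => cc
  | cccacccb => cccacc
  | ccbaabacab => caabacab => caabcab
  | bbcaac

ba->b; cb->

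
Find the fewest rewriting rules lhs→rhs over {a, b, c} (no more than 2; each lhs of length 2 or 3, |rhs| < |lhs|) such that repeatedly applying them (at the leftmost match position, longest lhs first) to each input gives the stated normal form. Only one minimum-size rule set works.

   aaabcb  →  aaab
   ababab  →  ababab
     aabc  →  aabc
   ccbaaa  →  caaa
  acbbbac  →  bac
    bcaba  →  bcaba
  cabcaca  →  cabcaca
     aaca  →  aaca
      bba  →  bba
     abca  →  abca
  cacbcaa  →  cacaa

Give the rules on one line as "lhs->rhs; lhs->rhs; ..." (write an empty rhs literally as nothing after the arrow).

abb->b; cb->

  | aaabcb => aaab
  | ababab
  | aabc
  | ccbaaa => caaa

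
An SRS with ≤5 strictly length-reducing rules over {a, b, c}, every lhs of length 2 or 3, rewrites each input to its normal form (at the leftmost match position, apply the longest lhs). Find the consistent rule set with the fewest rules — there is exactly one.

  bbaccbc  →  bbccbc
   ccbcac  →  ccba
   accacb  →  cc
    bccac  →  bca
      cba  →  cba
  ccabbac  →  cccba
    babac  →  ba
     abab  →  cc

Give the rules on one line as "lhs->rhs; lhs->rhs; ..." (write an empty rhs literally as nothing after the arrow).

ab->c; ac->a; acc->cc; cac->a

  | bbaccbc => bbccbc
  | ccbcac => ccba
  | accacb => ccacb => cab => cc
  | bccac => bca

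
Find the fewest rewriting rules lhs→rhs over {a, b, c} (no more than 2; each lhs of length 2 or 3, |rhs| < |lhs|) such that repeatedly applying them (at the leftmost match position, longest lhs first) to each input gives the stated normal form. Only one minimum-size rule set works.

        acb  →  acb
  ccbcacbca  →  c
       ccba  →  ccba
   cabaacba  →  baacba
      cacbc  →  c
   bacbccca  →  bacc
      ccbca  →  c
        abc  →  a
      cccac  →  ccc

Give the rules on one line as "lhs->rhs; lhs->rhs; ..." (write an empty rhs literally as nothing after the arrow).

bc->; ca->

  | acb
  | ccbcacbca => ccacbca => ccbca => cca => c
  | ccba
  | cabaacba => baacba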